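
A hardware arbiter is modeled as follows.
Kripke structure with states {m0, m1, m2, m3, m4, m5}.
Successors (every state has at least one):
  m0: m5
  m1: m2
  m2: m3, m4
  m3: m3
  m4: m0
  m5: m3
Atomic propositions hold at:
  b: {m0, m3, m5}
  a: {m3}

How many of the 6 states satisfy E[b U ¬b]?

3

Sat(¬b) = {m1, m2, m4}
E[b U ¬b]: least fixpoint, start Z0 = Sat(¬b) = {m1, m2, m4}, add states in Sat(b) with some successor in Z. Already a fixed point.
Sat(E[b U ¬b]) = {m1, m2, m4}
|Sat(E[b U ¬b])| = |{m1, m2, m4}| = 3.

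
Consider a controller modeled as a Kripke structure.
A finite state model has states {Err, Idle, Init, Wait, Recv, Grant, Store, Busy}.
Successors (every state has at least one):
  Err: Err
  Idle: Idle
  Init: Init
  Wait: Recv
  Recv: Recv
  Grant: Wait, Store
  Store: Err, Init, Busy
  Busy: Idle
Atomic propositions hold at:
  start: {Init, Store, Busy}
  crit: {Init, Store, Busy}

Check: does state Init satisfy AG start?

Yes

AG start: greatest fixpoint, start Z0 = {Init, Store, Busy}, keep only states in Sat with every successor in Z. Z1 = {Init}; fixed.
Sat(AG start) = {Init}
Init ∈ Sat(AG start) = {Init}, so the formula holds at Init.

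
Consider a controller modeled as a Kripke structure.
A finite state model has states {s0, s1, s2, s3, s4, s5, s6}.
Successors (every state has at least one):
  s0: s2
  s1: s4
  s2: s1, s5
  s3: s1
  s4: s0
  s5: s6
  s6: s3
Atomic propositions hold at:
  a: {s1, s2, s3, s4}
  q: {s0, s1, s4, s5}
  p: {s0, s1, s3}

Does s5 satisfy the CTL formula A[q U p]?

No

A[q U p]: least fixpoint, start Z0 = Sat(p) = {s0, s1, s3}, add states in Sat(q) with every successor in Z. Z1 = {s0, s1, s3, s4}; fixed.
Sat(A[q U p]) = {s0, s1, s3, s4}
s5 ∉ Sat(A[q U p]) = {s0, s1, s3, s4}, so the formula does not hold at s5.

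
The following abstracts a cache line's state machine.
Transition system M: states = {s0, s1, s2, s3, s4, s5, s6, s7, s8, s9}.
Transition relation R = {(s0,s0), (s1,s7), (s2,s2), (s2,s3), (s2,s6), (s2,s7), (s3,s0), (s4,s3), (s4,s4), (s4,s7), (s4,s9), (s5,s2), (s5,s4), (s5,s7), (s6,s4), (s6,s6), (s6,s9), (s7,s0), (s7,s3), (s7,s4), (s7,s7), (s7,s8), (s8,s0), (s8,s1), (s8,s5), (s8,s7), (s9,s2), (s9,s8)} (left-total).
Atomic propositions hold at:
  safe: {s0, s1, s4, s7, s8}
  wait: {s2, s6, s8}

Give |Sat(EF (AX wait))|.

8

Sat(AX wait) = {s : every successor in {s2, s6, s8}} = {s9}
EF (AX wait): least fixpoint, start Z0 = {s9}, add states with some successor in Z. Z1 = {s4, s6, s9}; Z2 = {s2, s4, s5, s6, s7, s9}; Z3 = {s1, s2, s4, s5, s6, s7, s8, s9}; fixed.
Sat(EF (AX wait)) = {s1, s2, s4, s5, s6, s7, s8, s9}
|Sat(EF (AX wait))| = |{s1, s2, s4, s5, s6, s7, s8, s9}| = 8.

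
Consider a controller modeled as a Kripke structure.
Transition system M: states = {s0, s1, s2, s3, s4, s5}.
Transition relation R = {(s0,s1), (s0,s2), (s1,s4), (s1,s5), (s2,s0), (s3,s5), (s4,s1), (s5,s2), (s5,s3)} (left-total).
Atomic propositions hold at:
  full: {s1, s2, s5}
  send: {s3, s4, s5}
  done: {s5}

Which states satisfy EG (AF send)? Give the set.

AF send: least fixpoint, start Z0 = {s3, s4, s5}, add states with every successor in Z. Z1 = {s1, s3, s4, s5}; fixed.
Sat(AF send) = {s1, s3, s4, s5}
EG (AF send): greatest fixpoint, start Z0 = {s1, s3, s4, s5}, keep only states in Sat with some successor in Z. Already a fixed point.
Sat(EG (AF send)) = {s1, s3, s4, s5}

{s1, s3, s4, s5}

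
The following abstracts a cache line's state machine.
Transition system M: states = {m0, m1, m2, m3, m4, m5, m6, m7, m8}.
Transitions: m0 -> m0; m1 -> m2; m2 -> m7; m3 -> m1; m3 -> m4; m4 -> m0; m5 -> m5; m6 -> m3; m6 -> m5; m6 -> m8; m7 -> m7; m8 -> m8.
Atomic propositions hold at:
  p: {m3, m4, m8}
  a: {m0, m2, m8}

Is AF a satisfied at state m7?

No

AF a: least fixpoint, start Z0 = {m0, m2, m8}, add states with every successor in Z. Z1 = {m0, m1, m2, m4, m8}; Z2 = {m0, m1, m2, m3, m4, m8}; fixed.
Sat(AF a) = {m0, m1, m2, m3, m4, m8}
m7 ∉ Sat(AF a) = {m0, m1, m2, m3, m4, m8}, so the formula does not hold at m7.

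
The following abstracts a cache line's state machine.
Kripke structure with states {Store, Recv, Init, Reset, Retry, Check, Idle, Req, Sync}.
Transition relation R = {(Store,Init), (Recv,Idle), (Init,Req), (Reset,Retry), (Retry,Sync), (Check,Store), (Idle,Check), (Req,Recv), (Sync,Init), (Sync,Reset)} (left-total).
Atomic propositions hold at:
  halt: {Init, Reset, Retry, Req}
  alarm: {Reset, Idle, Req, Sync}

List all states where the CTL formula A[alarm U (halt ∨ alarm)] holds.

Sat(halt ∨ alarm) = {Init, Reset, Retry, Idle, Req, Sync}
A[alarm U (halt ∨ alarm)]: least fixpoint, start Z0 = Sat((halt ∨ alarm)) = {Init, Reset, Retry, Idle, Req, Sync}, add states in Sat(alarm) with every successor in Z. Already a fixed point.
Sat(A[alarm U (halt ∨ alarm)]) = {Init, Reset, Retry, Idle, Req, Sync}

{Init, Reset, Retry, Idle, Req, Sync}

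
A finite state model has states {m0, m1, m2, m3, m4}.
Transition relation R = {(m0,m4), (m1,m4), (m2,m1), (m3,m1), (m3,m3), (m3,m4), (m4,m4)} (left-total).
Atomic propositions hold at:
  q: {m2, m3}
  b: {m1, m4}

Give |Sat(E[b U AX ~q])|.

4

Sat(~q) = {m0, m1, m4}
Sat(AX ~q) = {s : every successor in {m0, m1, m4}} = {m0, m1, m2, m4}
E[b U AX ~q]: least fixpoint, start Z0 = Sat(AX ~q) = {m0, m1, m2, m4}, add states in Sat(b) with some successor in Z. Already a fixed point.
Sat(E[b U AX ~q]) = {m0, m1, m2, m4}
|Sat(E[b U AX ~q])| = |{m0, m1, m2, m4}| = 4.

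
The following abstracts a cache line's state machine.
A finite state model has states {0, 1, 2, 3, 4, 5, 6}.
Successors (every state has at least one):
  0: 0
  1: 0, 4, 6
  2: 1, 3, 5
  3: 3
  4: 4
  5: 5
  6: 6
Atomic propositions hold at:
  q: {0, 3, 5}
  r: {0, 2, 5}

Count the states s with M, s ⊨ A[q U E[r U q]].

E[r U q]: least fixpoint, start Z0 = Sat(q) = {0, 3, 5}, add states in Sat(r) with some successor in Z. Z1 = {0, 2, 3, 5}; fixed.
Sat(E[r U q]) = {0, 2, 3, 5}
A[q U E[r U q]]: least fixpoint, start Z0 = Sat(E[r U q]) = {0, 2, 3, 5}, add states in Sat(q) with every successor in Z. Already a fixed point.
Sat(A[q U E[r U q]]) = {0, 2, 3, 5}
|Sat(A[q U E[r U q]])| = |{0, 2, 3, 5}| = 4.

4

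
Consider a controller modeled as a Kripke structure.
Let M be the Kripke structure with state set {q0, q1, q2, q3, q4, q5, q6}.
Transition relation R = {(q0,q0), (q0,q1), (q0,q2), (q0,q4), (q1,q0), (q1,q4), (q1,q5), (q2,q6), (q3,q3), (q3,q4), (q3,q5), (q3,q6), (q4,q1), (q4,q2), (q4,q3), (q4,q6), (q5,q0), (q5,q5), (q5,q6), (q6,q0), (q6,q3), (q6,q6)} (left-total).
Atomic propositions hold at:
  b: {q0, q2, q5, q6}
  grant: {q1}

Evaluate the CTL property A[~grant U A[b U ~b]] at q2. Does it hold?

Sat(~grant) = {q0, q2, q3, q4, q5, q6}
Sat(~b) = {q1, q3, q4}
A[b U ~b]: least fixpoint, start Z0 = Sat(~b) = {q1, q3, q4}, add states in Sat(b) with every successor in Z. Already a fixed point.
Sat(A[b U ~b]) = {q1, q3, q4}
A[~grant U A[b U ~b]]: least fixpoint, start Z0 = Sat(A[b U ~b]) = {q1, q3, q4}, add states in Sat(~grant) with every successor in Z. Already a fixed point.
Sat(A[~grant U A[b U ~b]]) = {q1, q3, q4}
q2 ∉ Sat(A[~grant U A[b U ~b]]) = {q1, q3, q4}, so the formula does not hold at q2.

No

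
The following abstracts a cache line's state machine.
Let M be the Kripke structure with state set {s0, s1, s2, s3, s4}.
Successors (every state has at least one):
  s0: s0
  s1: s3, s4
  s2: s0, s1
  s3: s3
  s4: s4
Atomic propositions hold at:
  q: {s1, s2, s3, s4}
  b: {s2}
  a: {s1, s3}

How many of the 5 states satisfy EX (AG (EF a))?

2

EF a: least fixpoint, start Z0 = {s1, s3}, add states with some successor in Z. Z1 = {s1, s2, s3}; fixed.
Sat(EF a) = {s1, s2, s3}
AG (EF a): greatest fixpoint, start Z0 = {s1, s2, s3}, keep only states in Sat with every successor in Z. Z1 = {s3}; fixed.
Sat(AG (EF a)) = {s3}
Sat(EX (AG (EF a))) = {s : some successor in {s3}} = {s1, s3}
|Sat(EX (AG (EF a)))| = |{s1, s3}| = 2.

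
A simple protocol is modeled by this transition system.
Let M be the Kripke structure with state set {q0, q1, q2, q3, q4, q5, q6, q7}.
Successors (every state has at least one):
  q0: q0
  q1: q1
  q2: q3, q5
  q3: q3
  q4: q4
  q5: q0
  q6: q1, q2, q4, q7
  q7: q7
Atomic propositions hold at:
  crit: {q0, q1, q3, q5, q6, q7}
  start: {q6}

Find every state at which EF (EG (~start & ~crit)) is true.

Sat(~start) = {q0, q1, q2, q3, q4, q5, q7}
Sat(~crit) = {q2, q4}
Sat(~start & ~crit) = {q2, q4}
EG (~start & ~crit): greatest fixpoint, start Z0 = {q2, q4}, keep only states in Sat with some successor in Z. Z1 = {q4}; fixed.
Sat(EG (~start & ~crit)) = {q4}
EF (EG (~start & ~crit)): least fixpoint, start Z0 = {q4}, add states with some successor in Z. Z1 = {q4, q6}; fixed.
Sat(EF (EG (~start & ~crit))) = {q4, q6}

{q4, q6}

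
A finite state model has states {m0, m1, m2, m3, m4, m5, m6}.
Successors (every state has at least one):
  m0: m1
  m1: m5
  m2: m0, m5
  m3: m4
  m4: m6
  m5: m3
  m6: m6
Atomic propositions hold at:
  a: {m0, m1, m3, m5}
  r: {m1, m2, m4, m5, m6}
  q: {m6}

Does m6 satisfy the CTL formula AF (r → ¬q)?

Sat(¬q) = {m0, m1, m2, m3, m4, m5}
Sat(r → ¬q) = {m0, m1, m2, m3, m4, m5}
AF (r → ¬q): least fixpoint, start Z0 = {m0, m1, m2, m3, m4, m5}, add states with every successor in Z. Already a fixed point.
Sat(AF (r → ¬q)) = {m0, m1, m2, m3, m4, m5}
m6 ∉ Sat(AF (r → ¬q)) = {m0, m1, m2, m3, m4, m5}, so the formula does not hold at m6.

No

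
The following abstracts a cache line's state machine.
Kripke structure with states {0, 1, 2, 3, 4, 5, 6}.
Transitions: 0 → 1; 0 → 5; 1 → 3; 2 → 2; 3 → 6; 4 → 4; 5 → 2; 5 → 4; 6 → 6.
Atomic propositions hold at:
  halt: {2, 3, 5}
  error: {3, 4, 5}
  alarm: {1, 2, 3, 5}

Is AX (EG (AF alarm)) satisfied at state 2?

AF alarm: least fixpoint, start Z0 = {1, 2, 3, 5}, add states with every successor in Z. Z1 = {0, 1, 2, 3, 5}; fixed.
Sat(AF alarm) = {0, 1, 2, 3, 5}
EG (AF alarm): greatest fixpoint, start Z0 = {0, 1, 2, 3, 5}, keep only states in Sat with some successor in Z. Z1 = {0, 1, 2, 5}; Z2 = {0, 2, 5}; fixed.
Sat(EG (AF alarm)) = {0, 2, 5}
Sat(AX (EG (AF alarm))) = {s : every successor in {0, 2, 5}} = {2}
2 ∈ Sat(AX (EG (AF alarm))) = {2}, so the formula holds at 2.

Yes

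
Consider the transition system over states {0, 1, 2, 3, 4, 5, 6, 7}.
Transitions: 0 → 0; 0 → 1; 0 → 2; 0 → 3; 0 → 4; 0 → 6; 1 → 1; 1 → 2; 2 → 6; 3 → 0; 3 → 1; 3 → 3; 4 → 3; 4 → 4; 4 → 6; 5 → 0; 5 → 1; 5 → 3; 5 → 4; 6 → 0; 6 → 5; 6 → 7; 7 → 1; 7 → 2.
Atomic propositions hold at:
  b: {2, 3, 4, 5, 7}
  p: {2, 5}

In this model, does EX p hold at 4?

No

Sat(EX p) = {s : some successor in {2, 5}} = {0, 1, 6, 7}
4 ∉ Sat(EX p) = {0, 1, 6, 7}, so the formula does not hold at 4.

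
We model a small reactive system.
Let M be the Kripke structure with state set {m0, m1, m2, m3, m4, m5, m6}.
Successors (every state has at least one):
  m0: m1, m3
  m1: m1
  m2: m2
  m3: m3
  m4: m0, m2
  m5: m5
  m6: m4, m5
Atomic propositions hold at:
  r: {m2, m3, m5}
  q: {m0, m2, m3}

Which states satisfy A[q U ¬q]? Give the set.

Sat(¬q) = {m1, m4, m5, m6}
A[q U ¬q]: least fixpoint, start Z0 = Sat(¬q) = {m1, m4, m5, m6}, add states in Sat(q) with every successor in Z. Already a fixed point.
Sat(A[q U ¬q]) = {m1, m4, m5, m6}

{m1, m4, m5, m6}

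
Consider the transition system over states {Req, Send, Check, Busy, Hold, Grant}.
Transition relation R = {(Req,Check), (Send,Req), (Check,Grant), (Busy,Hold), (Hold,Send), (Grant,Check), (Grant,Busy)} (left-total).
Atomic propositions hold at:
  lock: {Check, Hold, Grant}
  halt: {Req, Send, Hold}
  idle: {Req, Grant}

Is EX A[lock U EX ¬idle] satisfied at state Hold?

No

Sat(¬idle) = {Send, Check, Busy, Hold}
Sat(EX ¬idle) = {s : some successor in {Send, Check, Busy, Hold}} = {Req, Busy, Hold, Grant}
A[lock U EX ¬idle]: least fixpoint, start Z0 = Sat(EX ¬idle) = {Req, Busy, Hold, Grant}, add states in Sat(lock) with every successor in Z. Z1 = {Req, Check, Busy, Hold, Grant}; fixed.
Sat(A[lock U EX ¬idle]) = {Req, Check, Busy, Hold, Grant}
Sat(EX A[lock U EX ¬idle]) = {s : some successor in {Req, Check, Busy, Hold, Grant}} = {Req, Send, Check, Busy, Grant}
Hold ∉ Sat(EX A[lock U EX ¬idle]) = {Req, Send, Check, Busy, Grant}, so the formula does not hold at Hold.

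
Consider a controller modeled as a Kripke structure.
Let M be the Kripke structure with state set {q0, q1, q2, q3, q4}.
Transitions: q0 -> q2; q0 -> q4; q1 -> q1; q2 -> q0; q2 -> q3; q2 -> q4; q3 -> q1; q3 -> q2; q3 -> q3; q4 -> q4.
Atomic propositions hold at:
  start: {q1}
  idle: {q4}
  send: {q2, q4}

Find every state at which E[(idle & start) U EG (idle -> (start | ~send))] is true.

Sat(idle & start) = ∅
Sat(~send) = {q0, q1, q3}
Sat(start | ~send) = {q0, q1, q3}
Sat(idle -> (start | ~send)) = {q0, q1, q2, q3}
EG (idle -> (start | ~send)): greatest fixpoint, start Z0 = {q0, q1, q2, q3}, keep only states in Sat with some successor in Z. Already a fixed point.
Sat(EG (idle -> (start | ~send))) = {q0, q1, q2, q3}
E[(idle & start) U EG (idle -> (start | ~send))]: least fixpoint, start Z0 = Sat(EG (idle -> (start | ~send))) = {q0, q1, q2, q3}, add states in Sat(idle & start) with some successor in Z. Already a fixed point.
Sat(E[(idle & start) U EG (idle -> (start | ~send))]) = {q0, q1, q2, q3}

{q0, q1, q2, q3}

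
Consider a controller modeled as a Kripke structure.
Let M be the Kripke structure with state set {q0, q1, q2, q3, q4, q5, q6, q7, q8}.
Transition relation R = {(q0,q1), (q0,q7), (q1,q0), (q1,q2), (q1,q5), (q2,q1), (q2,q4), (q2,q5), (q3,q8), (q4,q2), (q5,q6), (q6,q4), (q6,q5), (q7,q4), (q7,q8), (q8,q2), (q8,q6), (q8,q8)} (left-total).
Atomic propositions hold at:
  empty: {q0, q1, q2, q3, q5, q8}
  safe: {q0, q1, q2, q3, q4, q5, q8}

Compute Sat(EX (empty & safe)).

Sat(empty & safe) = {q0, q1, q2, q3, q5, q8}
Sat(EX (empty & safe)) = {s : some successor in {q0, q1, q2, q3, q5, q8}} = {q0, q1, q2, q3, q4, q6, q7, q8}

{q0, q1, q2, q3, q4, q6, q7, q8}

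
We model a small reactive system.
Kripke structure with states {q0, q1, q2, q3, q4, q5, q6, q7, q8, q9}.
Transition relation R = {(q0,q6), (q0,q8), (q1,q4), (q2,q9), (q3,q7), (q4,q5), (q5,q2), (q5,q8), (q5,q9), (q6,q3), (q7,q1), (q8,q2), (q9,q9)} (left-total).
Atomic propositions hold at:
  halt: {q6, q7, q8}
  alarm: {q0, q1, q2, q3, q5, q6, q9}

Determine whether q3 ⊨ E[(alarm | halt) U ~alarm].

Sat(alarm | halt) = {q0, q1, q2, q3, q5, q6, q7, q8, q9}
Sat(~alarm) = {q4, q7, q8}
E[(alarm | halt) U ~alarm]: least fixpoint, start Z0 = Sat(~alarm) = {q4, q7, q8}, add states in Sat(alarm | halt) with some successor in Z. Z1 = {q0, q1, q3, q4, q5, q7, q8}; Z2 = {q0, q1, q3, q4, q5, q6, q7, q8}; fixed.
Sat(E[(alarm | halt) U ~alarm]) = {q0, q1, q3, q4, q5, q6, q7, q8}
q3 ∈ Sat(E[(alarm | halt) U ~alarm]) = {q0, q1, q3, q4, q5, q6, q7, q8}, so the formula holds at q3.

Yes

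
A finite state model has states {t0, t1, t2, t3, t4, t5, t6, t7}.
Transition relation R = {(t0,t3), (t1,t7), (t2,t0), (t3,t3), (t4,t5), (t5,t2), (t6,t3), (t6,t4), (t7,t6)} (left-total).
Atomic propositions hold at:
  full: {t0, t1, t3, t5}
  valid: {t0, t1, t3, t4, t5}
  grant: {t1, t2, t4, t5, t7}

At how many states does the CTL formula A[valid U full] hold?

A[valid U full]: least fixpoint, start Z0 = Sat(full) = {t0, t1, t3, t5}, add states in Sat(valid) with every successor in Z. Z1 = {t0, t1, t3, t4, t5}; fixed.
Sat(A[valid U full]) = {t0, t1, t3, t4, t5}
|Sat(A[valid U full])| = |{t0, t1, t3, t4, t5}| = 5.

5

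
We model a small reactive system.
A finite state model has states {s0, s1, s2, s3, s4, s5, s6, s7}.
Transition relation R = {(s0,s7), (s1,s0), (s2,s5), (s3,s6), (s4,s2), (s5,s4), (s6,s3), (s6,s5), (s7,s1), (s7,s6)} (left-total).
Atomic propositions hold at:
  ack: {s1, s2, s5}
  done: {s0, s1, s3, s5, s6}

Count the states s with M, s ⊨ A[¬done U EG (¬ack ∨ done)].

Sat(¬done) = {s2, s4, s7}
Sat(¬ack) = {s0, s3, s4, s6, s7}
Sat(¬ack ∨ done) = {s0, s1, s3, s4, s5, s6, s7}
EG (¬ack ∨ done): greatest fixpoint, start Z0 = {s0, s1, s3, s4, s5, s6, s7}, keep only states in Sat with some successor in Z. Z1 = {s0, s1, s3, s5, s6, s7}; Z2 = {s0, s1, s3, s6, s7}; fixed.
Sat(EG (¬ack ∨ done)) = {s0, s1, s3, s6, s7}
A[¬done U EG (¬ack ∨ done)]: least fixpoint, start Z0 = Sat(EG (¬ack ∨ done)) = {s0, s1, s3, s6, s7}, add states in Sat(¬done) with every successor in Z. Already a fixed point.
Sat(A[¬done U EG (¬ack ∨ done)]) = {s0, s1, s3, s6, s7}
|Sat(A[¬done U EG (¬ack ∨ done)])| = |{s0, s1, s3, s6, s7}| = 5.

5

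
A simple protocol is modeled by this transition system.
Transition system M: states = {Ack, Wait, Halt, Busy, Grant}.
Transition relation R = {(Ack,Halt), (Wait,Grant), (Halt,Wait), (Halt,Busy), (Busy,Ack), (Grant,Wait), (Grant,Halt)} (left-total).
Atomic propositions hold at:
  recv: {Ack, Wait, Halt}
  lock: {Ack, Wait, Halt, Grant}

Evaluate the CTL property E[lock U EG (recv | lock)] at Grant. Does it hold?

Yes

Sat(recv | lock) = {Ack, Wait, Halt, Grant}
EG (recv | lock): greatest fixpoint, start Z0 = {Ack, Wait, Halt, Grant}, keep only states in Sat with some successor in Z. Already a fixed point.
Sat(EG (recv | lock)) = {Ack, Wait, Halt, Grant}
E[lock U EG (recv | lock)]: least fixpoint, start Z0 = Sat(EG (recv | lock)) = {Ack, Wait, Halt, Grant}, add states in Sat(lock) with some successor in Z. Already a fixed point.
Sat(E[lock U EG (recv | lock)]) = {Ack, Wait, Halt, Grant}
Grant ∈ Sat(E[lock U EG (recv | lock)]) = {Ack, Wait, Halt, Grant}, so the formula holds at Grant.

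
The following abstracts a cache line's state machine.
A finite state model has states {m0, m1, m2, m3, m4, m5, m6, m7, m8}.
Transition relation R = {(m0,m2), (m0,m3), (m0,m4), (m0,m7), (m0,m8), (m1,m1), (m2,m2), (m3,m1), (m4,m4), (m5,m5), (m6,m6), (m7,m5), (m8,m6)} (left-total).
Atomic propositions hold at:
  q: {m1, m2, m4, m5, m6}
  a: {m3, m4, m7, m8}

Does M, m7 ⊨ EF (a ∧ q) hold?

Sat(a ∧ q) = {m4}
EF (a ∧ q): least fixpoint, start Z0 = {m4}, add states with some successor in Z. Z1 = {m0, m4}; fixed.
Sat(EF (a ∧ q)) = {m0, m4}
m7 ∉ Sat(EF (a ∧ q)) = {m0, m4}, so the formula does not hold at m7.

No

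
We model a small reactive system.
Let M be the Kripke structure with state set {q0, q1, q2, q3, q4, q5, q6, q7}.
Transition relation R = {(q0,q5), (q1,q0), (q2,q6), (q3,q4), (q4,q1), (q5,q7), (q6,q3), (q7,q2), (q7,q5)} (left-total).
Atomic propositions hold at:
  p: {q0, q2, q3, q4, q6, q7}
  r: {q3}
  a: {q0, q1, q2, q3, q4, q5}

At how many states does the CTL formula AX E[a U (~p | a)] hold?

Sat(~p) = {q1, q5}
Sat(~p | a) = {q0, q1, q2, q3, q4, q5}
E[a U (~p | a)]: least fixpoint, start Z0 = Sat((~p | a)) = {q0, q1, q2, q3, q4, q5}, add states in Sat(a) with some successor in Z. Already a fixed point.
Sat(E[a U (~p | a)]) = {q0, q1, q2, q3, q4, q5}
Sat(AX E[a U (~p | a)]) = {s : every successor in {q0, q1, q2, q3, q4, q5}} = {q0, q1, q3, q4, q6, q7}
|Sat(AX E[a U (~p | a)])| = |{q0, q1, q3, q4, q6, q7}| = 6.

6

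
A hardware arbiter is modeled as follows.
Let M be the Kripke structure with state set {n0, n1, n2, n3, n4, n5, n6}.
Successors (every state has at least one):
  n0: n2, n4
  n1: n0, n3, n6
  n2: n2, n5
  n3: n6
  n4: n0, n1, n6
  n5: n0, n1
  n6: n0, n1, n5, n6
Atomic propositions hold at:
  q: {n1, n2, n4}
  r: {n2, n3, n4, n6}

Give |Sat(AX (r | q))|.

2

Sat(r | q) = {n1, n2, n3, n4, n6}
Sat(AX (r | q)) = {s : every successor in {n1, n2, n3, n4, n6}} = {n0, n3}
|Sat(AX (r | q))| = |{n0, n3}| = 2.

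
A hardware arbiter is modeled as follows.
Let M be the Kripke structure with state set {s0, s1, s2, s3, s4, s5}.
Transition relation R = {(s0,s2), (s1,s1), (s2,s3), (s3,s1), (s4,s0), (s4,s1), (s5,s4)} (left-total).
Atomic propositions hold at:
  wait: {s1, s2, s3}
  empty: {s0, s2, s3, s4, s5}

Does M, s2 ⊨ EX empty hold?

Yes

Sat(EX empty) = {s : some successor in {s0, s2, s3, s4, s5}} = {s0, s2, s4, s5}
s2 ∈ Sat(EX empty) = {s0, s2, s4, s5}, so the formula holds at s2.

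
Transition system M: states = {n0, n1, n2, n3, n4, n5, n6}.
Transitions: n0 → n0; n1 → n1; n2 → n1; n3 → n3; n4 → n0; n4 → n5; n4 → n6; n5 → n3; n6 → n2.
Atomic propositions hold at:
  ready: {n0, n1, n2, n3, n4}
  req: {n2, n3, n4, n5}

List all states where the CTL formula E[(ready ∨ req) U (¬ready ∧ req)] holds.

{n4, n5}

Sat(ready ∨ req) = {n0, n1, n2, n3, n4, n5}
Sat(¬ready) = {n5, n6}
Sat(¬ready ∧ req) = {n5}
E[(ready ∨ req) U (¬ready ∧ req)]: least fixpoint, start Z0 = Sat((¬ready ∧ req)) = {n5}, add states in Sat(ready ∨ req) with some successor in Z. Z1 = {n4, n5}; fixed.
Sat(E[(ready ∨ req) U (¬ready ∧ req)]) = {n4, n5}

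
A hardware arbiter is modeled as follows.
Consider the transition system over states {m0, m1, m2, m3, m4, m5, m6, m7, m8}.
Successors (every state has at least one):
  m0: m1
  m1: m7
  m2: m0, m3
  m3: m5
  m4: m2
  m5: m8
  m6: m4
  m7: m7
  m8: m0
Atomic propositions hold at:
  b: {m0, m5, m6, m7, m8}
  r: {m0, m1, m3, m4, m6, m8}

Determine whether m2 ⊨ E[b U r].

No

E[b U r]: least fixpoint, start Z0 = Sat(r) = {m0, m1, m3, m4, m6, m8}, add states in Sat(b) with some successor in Z. Z1 = {m0, m1, m3, m4, m5, m6, m8}; fixed.
Sat(E[b U r]) = {m0, m1, m3, m4, m5, m6, m8}
m2 ∉ Sat(E[b U r]) = {m0, m1, m3, m4, m5, m6, m8}, so the formula does not hold at m2.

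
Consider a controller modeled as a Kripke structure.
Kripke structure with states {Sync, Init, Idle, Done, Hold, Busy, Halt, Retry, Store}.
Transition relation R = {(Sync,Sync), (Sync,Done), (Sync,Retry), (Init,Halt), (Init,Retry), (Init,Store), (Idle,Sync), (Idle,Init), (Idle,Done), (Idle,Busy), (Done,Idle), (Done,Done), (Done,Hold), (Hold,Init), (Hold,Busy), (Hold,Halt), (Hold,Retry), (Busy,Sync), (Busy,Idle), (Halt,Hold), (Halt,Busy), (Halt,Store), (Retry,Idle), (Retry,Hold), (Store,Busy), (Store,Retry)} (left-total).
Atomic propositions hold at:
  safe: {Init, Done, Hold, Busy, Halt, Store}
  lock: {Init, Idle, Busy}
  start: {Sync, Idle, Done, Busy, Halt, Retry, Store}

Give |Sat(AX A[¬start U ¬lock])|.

Sat(¬start) = {Init, Hold}
Sat(¬lock) = {Sync, Done, Hold, Halt, Retry, Store}
A[¬start U ¬lock]: least fixpoint, start Z0 = Sat(¬lock) = {Sync, Done, Hold, Halt, Retry, Store}, add states in Sat(¬start) with every successor in Z. Z1 = {Sync, Init, Done, Hold, Halt, Retry, Store}; fixed.
Sat(A[¬start U ¬lock]) = {Sync, Init, Done, Hold, Halt, Retry, Store}
Sat(AX A[¬start U ¬lock]) = {s : every successor in {Sync, Init, Done, Hold, Halt, Retry, Store}} = {Sync, Init}
|Sat(AX A[¬start U ¬lock])| = |{Sync, Init}| = 2.

2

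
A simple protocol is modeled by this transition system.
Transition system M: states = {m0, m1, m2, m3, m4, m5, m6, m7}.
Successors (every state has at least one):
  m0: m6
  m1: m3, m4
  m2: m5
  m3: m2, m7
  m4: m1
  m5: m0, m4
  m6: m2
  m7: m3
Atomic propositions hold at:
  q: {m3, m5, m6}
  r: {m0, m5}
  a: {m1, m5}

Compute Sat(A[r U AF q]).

{m0, m2, m3, m5, m6, m7}

AF q: least fixpoint, start Z0 = {m3, m5, m6}, add states with every successor in Z. Z1 = {m0, m2, m3, m5, m6, m7}; fixed.
Sat(AF q) = {m0, m2, m3, m5, m6, m7}
A[r U AF q]: least fixpoint, start Z0 = Sat(AF q) = {m0, m2, m3, m5, m6, m7}, add states in Sat(r) with every successor in Z. Already a fixed point.
Sat(A[r U AF q]) = {m0, m2, m3, m5, m6, m7}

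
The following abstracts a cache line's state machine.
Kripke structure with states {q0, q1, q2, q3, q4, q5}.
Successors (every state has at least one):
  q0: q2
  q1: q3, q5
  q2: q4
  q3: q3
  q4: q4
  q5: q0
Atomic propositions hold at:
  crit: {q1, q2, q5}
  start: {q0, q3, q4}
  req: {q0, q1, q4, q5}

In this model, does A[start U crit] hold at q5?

Yes

A[start U crit]: least fixpoint, start Z0 = Sat(crit) = {q1, q2, q5}, add states in Sat(start) with every successor in Z. Z1 = {q0, q1, q2, q5}; fixed.
Sat(A[start U crit]) = {q0, q1, q2, q5}
q5 ∈ Sat(A[start U crit]) = {q0, q1, q2, q5}, so the formula holds at q5.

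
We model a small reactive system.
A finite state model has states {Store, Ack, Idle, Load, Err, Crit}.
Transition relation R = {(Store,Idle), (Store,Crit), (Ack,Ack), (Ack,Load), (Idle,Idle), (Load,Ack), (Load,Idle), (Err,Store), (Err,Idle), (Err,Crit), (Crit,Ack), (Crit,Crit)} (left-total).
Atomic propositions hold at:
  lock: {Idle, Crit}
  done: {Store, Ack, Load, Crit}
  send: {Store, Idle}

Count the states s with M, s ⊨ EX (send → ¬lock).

Sat(¬lock) = {Store, Ack, Load, Err}
Sat(send → ¬lock) = {Store, Ack, Load, Err, Crit}
Sat(EX (send → ¬lock)) = {s : some successor in {Store, Ack, Load, Err, Crit}} = {Store, Ack, Load, Err, Crit}
|Sat(EX (send → ¬lock))| = |{Store, Ack, Load, Err, Crit}| = 5.

5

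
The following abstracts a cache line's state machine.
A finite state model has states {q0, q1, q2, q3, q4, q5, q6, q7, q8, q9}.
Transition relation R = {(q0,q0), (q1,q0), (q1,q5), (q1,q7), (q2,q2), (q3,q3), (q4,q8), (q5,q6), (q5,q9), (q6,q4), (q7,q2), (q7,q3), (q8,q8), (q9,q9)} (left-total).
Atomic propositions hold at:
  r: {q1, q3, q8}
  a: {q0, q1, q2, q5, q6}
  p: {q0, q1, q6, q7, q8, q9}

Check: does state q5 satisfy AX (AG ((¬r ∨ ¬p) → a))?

Sat(¬r) = {q0, q2, q4, q5, q6, q7, q9}
Sat(¬p) = {q2, q3, q4, q5}
Sat(¬r ∨ ¬p) = {q0, q2, q3, q4, q5, q6, q7, q9}
Sat((¬r ∨ ¬p) → a) = {q0, q1, q2, q5, q6, q8}
AG ((¬r ∨ ¬p) → a): greatest fixpoint, start Z0 = {q0, q1, q2, q5, q6, q8}, keep only states in Sat with every successor in Z. Z1 = {q0, q2, q8}; fixed.
Sat(AG ((¬r ∨ ¬p) → a)) = {q0, q2, q8}
Sat(AX (AG ((¬r ∨ ¬p) → a))) = {s : every successor in {q0, q2, q8}} = {q0, q2, q4, q8}
q5 ∉ Sat(AX (AG ((¬r ∨ ¬p) → a))) = {q0, q2, q4, q8}, so the formula does not hold at q5.

No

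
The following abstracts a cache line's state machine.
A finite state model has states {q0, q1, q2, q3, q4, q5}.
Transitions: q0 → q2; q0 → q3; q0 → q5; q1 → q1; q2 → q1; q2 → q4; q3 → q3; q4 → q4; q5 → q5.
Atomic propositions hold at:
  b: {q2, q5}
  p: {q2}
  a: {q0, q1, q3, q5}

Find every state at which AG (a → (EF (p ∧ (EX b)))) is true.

Sat(EX b) = {s : some successor in {q2, q5}} = {q0, q5}
Sat(p ∧ (EX b)) = ∅
EF (p ∧ (EX b)): least fixpoint, start Z0 = ∅, add states with some successor in Z. Already a fixed point.
Sat(EF (p ∧ (EX b))) = ∅
Sat(a → (EF (p ∧ (EX b)))) = {q2, q4}
AG (a → (EF (p ∧ (EX b)))): greatest fixpoint, start Z0 = {q2, q4}, keep only states in Sat with every successor in Z. Z1 = {q4}; fixed.
Sat(AG (a → (EF (p ∧ (EX b))))) = {q4}

{q4}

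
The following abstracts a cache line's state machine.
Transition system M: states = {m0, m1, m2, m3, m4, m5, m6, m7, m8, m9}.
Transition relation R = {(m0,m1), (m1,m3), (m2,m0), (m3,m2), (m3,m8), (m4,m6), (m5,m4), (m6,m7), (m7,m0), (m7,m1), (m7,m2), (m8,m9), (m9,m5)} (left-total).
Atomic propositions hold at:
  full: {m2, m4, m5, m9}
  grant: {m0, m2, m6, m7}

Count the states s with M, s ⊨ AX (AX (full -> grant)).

Sat(full -> grant) = {m0, m1, m2, m3, m6, m7, m8}
Sat(AX (full -> grant)) = {s : every successor in {m0, m1, m2, m3, m6, m7, m8}} = {m0, m1, m2, m3, m4, m6, m7}
Sat(AX (AX (full -> grant))) = {s : every successor in {m0, m1, m2, m3, m4, m6, m7}} = {m0, m1, m2, m4, m5, m6, m7}
|Sat(AX (AX (full -> grant)))| = |{m0, m1, m2, m4, m5, m6, m7}| = 7.

7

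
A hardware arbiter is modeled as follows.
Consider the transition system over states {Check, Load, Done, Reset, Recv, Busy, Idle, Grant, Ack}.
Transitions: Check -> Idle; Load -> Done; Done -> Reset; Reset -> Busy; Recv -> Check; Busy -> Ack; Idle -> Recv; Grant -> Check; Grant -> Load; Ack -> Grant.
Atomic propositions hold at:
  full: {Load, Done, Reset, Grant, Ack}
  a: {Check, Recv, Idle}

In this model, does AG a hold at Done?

No

AG a: greatest fixpoint, start Z0 = {Check, Recv, Idle}, keep only states in Sat with every successor in Z. Already a fixed point.
Sat(AG a) = {Check, Recv, Idle}
Done ∉ Sat(AG a) = {Check, Recv, Idle}, so the formula does not hold at Done.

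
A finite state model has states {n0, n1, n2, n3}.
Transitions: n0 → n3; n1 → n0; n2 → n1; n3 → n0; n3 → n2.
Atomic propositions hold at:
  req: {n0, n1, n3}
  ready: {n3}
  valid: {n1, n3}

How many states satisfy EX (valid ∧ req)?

2

Sat(valid ∧ req) = {n1, n3}
Sat(EX (valid ∧ req)) = {s : some successor in {n1, n3}} = {n0, n2}
|Sat(EX (valid ∧ req))| = |{n0, n2}| = 2.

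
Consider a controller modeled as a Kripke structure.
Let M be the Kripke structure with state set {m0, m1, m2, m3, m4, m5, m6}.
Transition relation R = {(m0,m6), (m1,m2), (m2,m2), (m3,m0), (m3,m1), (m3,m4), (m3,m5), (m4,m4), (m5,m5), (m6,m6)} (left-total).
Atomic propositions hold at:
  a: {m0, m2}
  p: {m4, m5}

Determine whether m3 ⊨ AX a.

Sat(AX a) = {s : every successor in {m0, m2}} = {m1, m2}
m3 ∉ Sat(AX a) = {m1, m2}, so the formula does not hold at m3.

No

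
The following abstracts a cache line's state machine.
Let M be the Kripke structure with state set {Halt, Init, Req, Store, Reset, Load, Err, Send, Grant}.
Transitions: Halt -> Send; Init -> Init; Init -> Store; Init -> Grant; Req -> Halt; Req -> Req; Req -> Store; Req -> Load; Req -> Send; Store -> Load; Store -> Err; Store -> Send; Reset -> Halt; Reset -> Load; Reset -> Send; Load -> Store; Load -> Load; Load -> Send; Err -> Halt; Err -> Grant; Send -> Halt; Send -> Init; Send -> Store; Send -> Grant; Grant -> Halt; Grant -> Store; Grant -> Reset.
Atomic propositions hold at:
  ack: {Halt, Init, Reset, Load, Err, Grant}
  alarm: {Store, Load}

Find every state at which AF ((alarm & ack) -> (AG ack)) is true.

{Halt, Init, Req, Store, Reset, Err, Send, Grant}

Sat(alarm & ack) = {Load}
AG ack: greatest fixpoint, start Z0 = {Halt, Init, Reset, Load, Err, Grant}, keep only states in Sat with every successor in Z. Z1 = {Err}; Z2 = ∅; fixed.
Sat(AG ack) = ∅
Sat((alarm & ack) -> (AG ack)) = {Halt, Init, Req, Store, Reset, Err, Send, Grant}
AF ((alarm & ack) -> (AG ack)): least fixpoint, start Z0 = {Halt, Init, Req, Store, Reset, Err, Send, Grant}, add states with every successor in Z. Already a fixed point.
Sat(AF ((alarm & ack) -> (AG ack))) = {Halt, Init, Req, Store, Reset, Err, Send, Grant}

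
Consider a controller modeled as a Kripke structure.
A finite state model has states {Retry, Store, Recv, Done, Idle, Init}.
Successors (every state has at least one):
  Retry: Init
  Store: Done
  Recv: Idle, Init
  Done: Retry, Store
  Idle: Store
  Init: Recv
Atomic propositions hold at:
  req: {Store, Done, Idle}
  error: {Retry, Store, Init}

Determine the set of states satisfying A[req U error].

A[req U error]: least fixpoint, start Z0 = Sat(error) = {Retry, Store, Init}, add states in Sat(req) with every successor in Z. Z1 = {Retry, Store, Done, Idle, Init}; fixed.
Sat(A[req U error]) = {Retry, Store, Done, Idle, Init}

{Retry, Store, Done, Idle, Init}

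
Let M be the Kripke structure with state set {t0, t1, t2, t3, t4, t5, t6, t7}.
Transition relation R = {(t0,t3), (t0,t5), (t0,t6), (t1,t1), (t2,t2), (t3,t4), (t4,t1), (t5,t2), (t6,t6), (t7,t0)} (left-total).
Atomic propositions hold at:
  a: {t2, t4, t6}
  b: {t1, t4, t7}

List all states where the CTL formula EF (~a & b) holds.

{t0, t1, t3, t4, t7}

Sat(~a) = {t0, t1, t3, t5, t7}
Sat(~a & b) = {t1, t7}
EF (~a & b): least fixpoint, start Z0 = {t1, t7}, add states with some successor in Z. Z1 = {t1, t4, t7}; Z2 = {t1, t3, t4, t7}; Z3 = {t0, t1, t3, t4, t7}; fixed.
Sat(EF (~a & b)) = {t0, t1, t3, t4, t7}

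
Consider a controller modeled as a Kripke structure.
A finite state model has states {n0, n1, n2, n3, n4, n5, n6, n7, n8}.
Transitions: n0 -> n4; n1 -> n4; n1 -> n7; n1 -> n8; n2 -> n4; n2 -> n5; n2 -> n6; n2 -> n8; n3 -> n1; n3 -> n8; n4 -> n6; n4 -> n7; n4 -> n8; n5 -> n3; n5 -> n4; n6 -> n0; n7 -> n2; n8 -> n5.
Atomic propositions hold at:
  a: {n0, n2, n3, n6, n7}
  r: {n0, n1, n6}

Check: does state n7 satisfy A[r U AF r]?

No

AF r: least fixpoint, start Z0 = {n0, n1, n6}, add states with every successor in Z. Already a fixed point.
Sat(AF r) = {n0, n1, n6}
A[r U AF r]: least fixpoint, start Z0 = Sat(AF r) = {n0, n1, n6}, add states in Sat(r) with every successor in Z. Already a fixed point.
Sat(A[r U AF r]) = {n0, n1, n6}
n7 ∉ Sat(A[r U AF r]) = {n0, n1, n6}, so the formula does not hold at n7.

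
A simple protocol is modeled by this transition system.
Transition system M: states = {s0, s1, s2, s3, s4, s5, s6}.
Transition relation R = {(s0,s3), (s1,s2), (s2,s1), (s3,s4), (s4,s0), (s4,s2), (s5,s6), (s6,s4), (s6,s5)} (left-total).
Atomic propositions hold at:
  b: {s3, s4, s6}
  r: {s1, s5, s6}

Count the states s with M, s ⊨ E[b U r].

E[b U r]: least fixpoint, start Z0 = Sat(r) = {s1, s5, s6}, add states in Sat(b) with some successor in Z. Already a fixed point.
Sat(E[b U r]) = {s1, s5, s6}
|Sat(E[b U r])| = |{s1, s5, s6}| = 3.

3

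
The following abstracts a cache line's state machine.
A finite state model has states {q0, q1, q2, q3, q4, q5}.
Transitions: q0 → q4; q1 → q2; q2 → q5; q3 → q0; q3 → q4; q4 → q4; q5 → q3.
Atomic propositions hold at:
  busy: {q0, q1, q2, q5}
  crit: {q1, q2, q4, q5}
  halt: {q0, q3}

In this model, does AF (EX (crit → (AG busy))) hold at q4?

No

AG busy: greatest fixpoint, start Z0 = {q0, q1, q2, q5}, keep only states in Sat with every successor in Z. Z1 = {q1, q2}; Z2 = {q1}; Z3 = ∅; fixed.
Sat(AG busy) = ∅
Sat(crit → (AG busy)) = {q0, q3}
Sat(EX (crit → (AG busy))) = {s : some successor in {q0, q3}} = {q3, q5}
AF (EX (crit → (AG busy))): least fixpoint, start Z0 = {q3, q5}, add states with every successor in Z. Z1 = {q2, q3, q5}; Z2 = {q1, q2, q3, q5}; fixed.
Sat(AF (EX (crit → (AG busy)))) = {q1, q2, q3, q5}
q4 ∉ Sat(AF (EX (crit → (AG busy)))) = {q1, q2, q3, q5}, so the formula does not hold at q4.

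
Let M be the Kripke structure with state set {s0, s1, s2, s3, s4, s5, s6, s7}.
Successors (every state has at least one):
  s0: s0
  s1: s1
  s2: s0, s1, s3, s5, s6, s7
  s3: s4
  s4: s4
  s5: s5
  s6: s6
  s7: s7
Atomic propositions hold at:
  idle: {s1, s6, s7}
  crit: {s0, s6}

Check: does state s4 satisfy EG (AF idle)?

No

AF idle: least fixpoint, start Z0 = {s1, s6, s7}, add states with every successor in Z. Already a fixed point.
Sat(AF idle) = {s1, s6, s7}
EG (AF idle): greatest fixpoint, start Z0 = {s1, s6, s7}, keep only states in Sat with some successor in Z. Already a fixed point.
Sat(EG (AF idle)) = {s1, s6, s7}
s4 ∉ Sat(EG (AF idle)) = {s1, s6, s7}, so the formula does not hold at s4.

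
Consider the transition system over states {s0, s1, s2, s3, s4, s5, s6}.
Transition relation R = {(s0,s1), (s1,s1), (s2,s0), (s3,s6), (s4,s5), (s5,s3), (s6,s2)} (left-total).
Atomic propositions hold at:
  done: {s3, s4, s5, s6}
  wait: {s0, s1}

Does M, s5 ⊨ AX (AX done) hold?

Sat(AX done) = {s : every successor in {s3, s4, s5, s6}} = {s3, s4, s5}
Sat(AX (AX done)) = {s : every successor in {s3, s4, s5}} = {s4, s5}
s5 ∈ Sat(AX (AX done)) = {s4, s5}, so the formula holds at s5.

Yes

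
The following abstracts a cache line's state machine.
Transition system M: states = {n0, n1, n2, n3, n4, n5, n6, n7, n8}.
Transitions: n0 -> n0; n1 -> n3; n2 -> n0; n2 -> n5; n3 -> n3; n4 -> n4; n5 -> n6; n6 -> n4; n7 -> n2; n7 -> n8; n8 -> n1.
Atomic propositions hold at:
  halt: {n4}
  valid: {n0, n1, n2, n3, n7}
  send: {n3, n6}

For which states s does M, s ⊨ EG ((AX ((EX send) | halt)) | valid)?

Sat(EX send) = {s : some successor in {n3, n6}} = {n1, n3, n5}
Sat((EX send) | halt) = {n1, n3, n4, n5}
Sat(AX ((EX send) | halt)) = {s : every successor in {n1, n3, n4, n5}} = {n1, n3, n4, n6, n8}
Sat((AX ((EX send) | halt)) | valid) = {n0, n1, n2, n3, n4, n6, n7, n8}
EG ((AX ((EX send) | halt)) | valid): greatest fixpoint, start Z0 = {n0, n1, n2, n3, n4, n6, n7, n8}, keep only states in Sat with some successor in Z. Already a fixed point.
Sat(EG ((AX ((EX send) | halt)) | valid)) = {n0, n1, n2, n3, n4, n6, n7, n8}

{n0, n1, n2, n3, n4, n6, n7, n8}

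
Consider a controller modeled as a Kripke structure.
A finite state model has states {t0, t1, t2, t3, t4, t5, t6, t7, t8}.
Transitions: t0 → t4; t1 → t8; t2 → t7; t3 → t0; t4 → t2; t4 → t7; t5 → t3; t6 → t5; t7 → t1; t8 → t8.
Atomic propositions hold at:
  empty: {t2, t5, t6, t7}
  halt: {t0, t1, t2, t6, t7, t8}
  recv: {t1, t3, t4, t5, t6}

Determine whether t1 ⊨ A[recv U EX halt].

Sat(EX halt) = {s : some successor in {t0, t1, t2, t6, t7, t8}} = {t1, t2, t3, t4, t7, t8}
A[recv U EX halt]: least fixpoint, start Z0 = Sat(EX halt) = {t1, t2, t3, t4, t7, t8}, add states in Sat(recv) with every successor in Z. Z1 = {t1, t2, t3, t4, t5, t7, t8}; Z2 = {t1, t2, t3, t4, t5, t6, t7, t8}; fixed.
Sat(A[recv U EX halt]) = {t1, t2, t3, t4, t5, t6, t7, t8}
t1 ∈ Sat(A[recv U EX halt]) = {t1, t2, t3, t4, t5, t6, t7, t8}, so the formula holds at t1.

Yes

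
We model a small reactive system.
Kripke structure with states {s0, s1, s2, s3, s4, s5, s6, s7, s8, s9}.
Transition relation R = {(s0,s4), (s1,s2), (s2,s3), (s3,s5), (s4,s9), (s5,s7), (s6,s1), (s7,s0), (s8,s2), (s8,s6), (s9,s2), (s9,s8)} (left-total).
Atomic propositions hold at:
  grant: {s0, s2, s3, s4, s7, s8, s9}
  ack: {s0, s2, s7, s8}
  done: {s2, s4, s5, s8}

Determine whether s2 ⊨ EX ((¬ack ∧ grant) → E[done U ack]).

Sat(¬ack) = {s1, s3, s4, s5, s6, s9}
Sat(¬ack ∧ grant) = {s3, s4, s9}
E[done U ack]: least fixpoint, start Z0 = Sat(ack) = {s0, s2, s7, s8}, add states in Sat(done) with some successor in Z. Z1 = {s0, s2, s5, s7, s8}; fixed.
Sat(E[done U ack]) = {s0, s2, s5, s7, s8}
Sat((¬ack ∧ grant) → E[done U ack]) = {s0, s1, s2, s5, s6, s7, s8}
Sat(EX ((¬ack ∧ grant) → E[done U ack])) = {s : some successor in {s0, s1, s2, s5, s6, s7, s8}} = {s1, s3, s5, s6, s7, s8, s9}
s2 ∉ Sat(EX ((¬ack ∧ grant) → E[done U ack])) = {s1, s3, s5, s6, s7, s8, s9}, so the formula does not hold at s2.

No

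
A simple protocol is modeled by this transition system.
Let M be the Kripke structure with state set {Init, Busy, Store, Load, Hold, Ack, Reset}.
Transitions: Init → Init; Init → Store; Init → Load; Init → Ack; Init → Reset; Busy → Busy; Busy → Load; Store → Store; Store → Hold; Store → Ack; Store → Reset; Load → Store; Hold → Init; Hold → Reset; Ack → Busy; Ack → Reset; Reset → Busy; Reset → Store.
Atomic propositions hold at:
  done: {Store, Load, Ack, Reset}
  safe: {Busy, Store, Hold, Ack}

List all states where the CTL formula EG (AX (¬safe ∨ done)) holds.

{Init, Hold}

Sat(¬safe) = {Init, Load, Reset}
Sat(¬safe ∨ done) = {Init, Store, Load, Ack, Reset}
Sat(AX (¬safe ∨ done)) = {s : every successor in {Init, Store, Load, Ack, Reset}} = {Init, Load, Hold}
EG (AX (¬safe ∨ done)): greatest fixpoint, start Z0 = {Init, Load, Hold}, keep only states in Sat with some successor in Z. Z1 = {Init, Hold}; fixed.
Sat(EG (AX (¬safe ∨ done))) = {Init, Hold}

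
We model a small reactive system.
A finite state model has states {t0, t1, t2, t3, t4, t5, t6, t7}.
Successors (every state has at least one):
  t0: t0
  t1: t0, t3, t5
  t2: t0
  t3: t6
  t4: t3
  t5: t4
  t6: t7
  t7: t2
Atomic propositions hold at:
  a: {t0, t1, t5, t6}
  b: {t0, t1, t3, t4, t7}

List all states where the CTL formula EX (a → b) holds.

Sat(a → b) = {t0, t1, t2, t3, t4, t7}
Sat(EX (a → b)) = {s : some successor in {t0, t1, t2, t3, t4, t7}} = {t0, t1, t2, t4, t5, t6, t7}

{t0, t1, t2, t4, t5, t6, t7}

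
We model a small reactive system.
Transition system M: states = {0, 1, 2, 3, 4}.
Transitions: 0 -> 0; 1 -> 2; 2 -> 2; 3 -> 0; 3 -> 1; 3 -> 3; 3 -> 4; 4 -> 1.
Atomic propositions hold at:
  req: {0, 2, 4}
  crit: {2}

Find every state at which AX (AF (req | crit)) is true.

Sat(req | crit) = {0, 2, 4}
AF (req | crit): least fixpoint, start Z0 = {0, 2, 4}, add states with every successor in Z. Z1 = {0, 1, 2, 4}; fixed.
Sat(AF (req | crit)) = {0, 1, 2, 4}
Sat(AX (AF (req | crit))) = {s : every successor in {0, 1, 2, 4}} = {0, 1, 2, 4}

{0, 1, 2, 4}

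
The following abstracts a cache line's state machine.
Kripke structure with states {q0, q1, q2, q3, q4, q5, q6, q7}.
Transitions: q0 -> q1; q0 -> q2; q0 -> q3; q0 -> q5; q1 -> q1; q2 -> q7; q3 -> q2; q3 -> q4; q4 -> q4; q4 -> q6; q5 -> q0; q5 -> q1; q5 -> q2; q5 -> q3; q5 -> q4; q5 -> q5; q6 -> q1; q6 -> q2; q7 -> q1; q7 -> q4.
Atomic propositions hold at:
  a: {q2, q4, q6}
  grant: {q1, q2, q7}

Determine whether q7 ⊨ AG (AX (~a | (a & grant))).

No

Sat(~a) = {q0, q1, q3, q5, q7}
Sat(a & grant) = {q2}
Sat(~a | (a & grant)) = {q0, q1, q2, q3, q5, q7}
Sat(AX (~a | (a & grant))) = {s : every successor in {q0, q1, q2, q3, q5, q7}} = {q0, q1, q2, q6}
AG (AX (~a | (a & grant))): greatest fixpoint, start Z0 = {q0, q1, q2, q6}, keep only states in Sat with every successor in Z. Z1 = {q1, q6}; Z2 = {q1}; fixed.
Sat(AG (AX (~a | (a & grant)))) = {q1}
q7 ∉ Sat(AG (AX (~a | (a & grant)))) = {q1}, so the formula does not hold at q7.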